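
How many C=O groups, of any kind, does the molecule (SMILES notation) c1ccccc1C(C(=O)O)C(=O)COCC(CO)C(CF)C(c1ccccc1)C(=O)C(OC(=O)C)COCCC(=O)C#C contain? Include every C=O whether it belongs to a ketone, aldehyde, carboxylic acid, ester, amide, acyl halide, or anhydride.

CH(COOH): carboxylic acid, 1 C=O (running total 1).
CO: ketone, 1 C=O (running total 2).
CO: ketone, 1 C=O (running total 3).
CH(OCOCH3): ester, 1 C=O (running total 4).
CO: ketone, 1 C=O (running total 5).

5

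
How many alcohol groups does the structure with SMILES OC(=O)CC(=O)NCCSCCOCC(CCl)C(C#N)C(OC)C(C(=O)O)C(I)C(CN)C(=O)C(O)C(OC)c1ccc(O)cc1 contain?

1

–COOH: carbonyl C bonded to –OH and C → carboxylic acid (the –OH is not a separate alcohol).
–C(=O)–N– linkage → amide (the N is not an amine).
C–S–C linkage → sulfide (thioether).
C–O–C with sp³ carbons on both sides and no adjacent C=O → ether.
pendant –CH2X: halogen on sp³ carbon → alkyl halide.
pendant –C≡N: nitrile.
pendant –OCH3: C–O–C with sp³ C, no adjacent C=O → ether.
pendant –COOH: carbonyl C bonded to C and –OH → carboxylic acid.
halogen on an sp³ carbon → alkyl halide.
pendant –CH2NH2: N on sp³ C, no adjacent C=O → amine.
–C(=O)– with carbon on both sides → ketone.
–OH on an sp³ carbon → alcohol (secondary).
pendant –OCH3: C–O–C with sp³ C, no adjacent C=O → ether.
–OH attached directly to an aromatic ring → phenol (not alcohol); the ring itself is an arene.
Alcohol appears at: CH(OH) → 1.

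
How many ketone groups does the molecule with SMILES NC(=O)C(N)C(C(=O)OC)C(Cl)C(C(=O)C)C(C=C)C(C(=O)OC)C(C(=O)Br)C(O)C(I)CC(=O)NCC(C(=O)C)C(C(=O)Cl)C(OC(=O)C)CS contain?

Reading the structure from left to right:
  H2NCO: –C(=O)NH2: carbonyl C bonded to C and to N → amide (the N is not a separate amine).
  CH(NH2): –NH2 on an sp³ carbon with no adjacent C=O → amine.
  CH(COOCH3): pendant –COOCH3: carbonyl C bonded to C and –OCH3 → ester.
  CH(Cl): halogen on an sp³ carbon → alkyl halide.
  CH(COCH3): pendant –COCH3: carbonyl C bonded to two carbons → ketone.
  CH(CH=CH2): pendant –CH=CH2: C=C double bond → alkene.
  CH(COOCH3): pendant –COOCH3: carbonyl C bonded to C and –OCH3 → ester.
  CH(COBr): pendant –C(=O)X: carbonyl C bonded to C and halogen → acyl halide.
  CH(OH): –OH on an sp³ carbon → alcohol (secondary).
  CH(I): halogen on an sp³ carbon → alkyl halide.
  CH2CONHCH2: –C(=O)–N– linkage → amide (the N is not an amine).
  CH(COCH3): pendant –COCH3: carbonyl C bonded to two carbons → ketone.
  CH(COCl): pendant –C(=O)X: carbonyl C bonded to C and halogen → acyl halide.
  CH(OCOCH3): pendant –OC(=O)CH3: an acyloxy group → ester.
  CH2SH: –SH on an sp³ carbon → thiol.
Ketone appears at: CH(COCH3), CH(COCH3) → 2.

2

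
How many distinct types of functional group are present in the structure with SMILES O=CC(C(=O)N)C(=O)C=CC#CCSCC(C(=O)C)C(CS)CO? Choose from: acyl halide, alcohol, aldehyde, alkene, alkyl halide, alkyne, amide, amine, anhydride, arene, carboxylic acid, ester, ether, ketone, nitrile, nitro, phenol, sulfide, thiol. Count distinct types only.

8

Working along the chain:
  OHC: terminal –CHO: carbonyl C bonded to H and C → aldehyde.
  CH(CONH2): pendant –CONH2: carbonyl C bonded to C and N → amide.
  CO: –C(=O)– with carbon on both sides → ketone.
  CH=CH: C=C double bond → alkene.
  C≡C: C≡C triple bond → alkyne.
  CH2SCH2: C–S–C linkage → sulfide (thioether).
  CH(COCH3): pendant –COCH3: carbonyl C bonded to two carbons → ketone.
  CH(CH2SH): pendant –CH2SH → thiol.
  CH2OH: –OH on an sp³ carbon → alcohol.
Distinct types present: alcohol, aldehyde, alkene, alkyne, amide, ketone, sulfide, thiol.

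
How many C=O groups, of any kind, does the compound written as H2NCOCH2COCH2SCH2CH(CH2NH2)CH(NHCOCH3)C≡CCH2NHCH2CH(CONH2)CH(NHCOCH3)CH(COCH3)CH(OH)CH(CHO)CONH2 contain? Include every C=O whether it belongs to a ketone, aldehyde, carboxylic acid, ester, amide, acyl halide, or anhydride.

H2NCO: amide, 1 C=O (running total 1).
CO: ketone, 1 C=O (running total 2).
CH(NHCOCH3): amide, 1 C=O (running total 3).
CH(CONH2): amide, 1 C=O (running total 4).
CH(NHCOCH3): amide, 1 C=O (running total 5).
CH(COCH3): ketone, 1 C=O (running total 6).
CH(CHO): aldehyde, 1 C=O (running total 7).
CONH2: amide, 1 C=O (running total 8).

8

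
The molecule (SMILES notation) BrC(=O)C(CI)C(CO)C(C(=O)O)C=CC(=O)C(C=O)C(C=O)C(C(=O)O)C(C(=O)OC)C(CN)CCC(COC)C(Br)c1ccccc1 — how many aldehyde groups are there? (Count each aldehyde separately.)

Taking each segment in turn:
  BrCO: –C(=O)Br: carbonyl C bonded to C and to a halogen → acyl halide (not alkyl halide).
  CH(CH2I): pendant –CH2X: halogen on sp³ carbon → alkyl halide.
  CH(CH2OH): pendant –CH2OH on an sp³ backbone C → alcohol.
  CH(COOH): pendant –COOH: carbonyl C bonded to C and –OH → carboxylic acid.
  CH=CH: C=C double bond → alkene.
  CO: –C(=O)– with carbon on both sides → ketone.
  CH(CHO): pendant –CHO: carbonyl C bonded to C and H → aldehyde.
  CH(CHO): pendant –CHO: carbonyl C bonded to C and H → aldehyde.
  CH(COOH): pendant –COOH: carbonyl C bonded to C and –OH → carboxylic acid.
  CH(COOCH3): pendant –COOCH3: carbonyl C bonded to C and –OCH3 → ester.
  CH(CH2NH2): pendant –CH2NH2: N on sp³ C, no adjacent C=O → amine.
  CH(CH2OCH3): pendant –CH2OCH3: C–O–C linkage → ether.
  CH(Br): halogen on an sp³ carbon → alkyl halide.
  C6H5: –C6H5 phenyl ring → arene.
Aldehyde appears at: CH(CHO), CH(CHO) → 2.

2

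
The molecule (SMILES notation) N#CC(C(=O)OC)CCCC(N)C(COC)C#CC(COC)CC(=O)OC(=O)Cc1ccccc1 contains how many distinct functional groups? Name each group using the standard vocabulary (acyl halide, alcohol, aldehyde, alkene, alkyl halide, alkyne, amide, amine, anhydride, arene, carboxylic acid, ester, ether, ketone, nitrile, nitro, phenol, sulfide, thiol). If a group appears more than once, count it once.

7

N≡C–: carbon triple-bonded to nitrogen → nitrile.
pendant –COOCH3: carbonyl C bonded to C and –OCH3 → ester.
–NH2 on an sp³ carbon with no adjacent C=O → amine.
pendant –CH2OCH3: C–O–C linkage → ether.
C≡C triple bond → alkyne.
pendant –CH2OCH3: C–O–C linkage → ether.
two acyl groups sharing one oxygen, –C(=O)–O–C(=O)– → anhydride.
–C6H5 phenyl ring → arene.
Distinct types present: alkyne, amine, anhydride, arene, ester, ether, nitrile.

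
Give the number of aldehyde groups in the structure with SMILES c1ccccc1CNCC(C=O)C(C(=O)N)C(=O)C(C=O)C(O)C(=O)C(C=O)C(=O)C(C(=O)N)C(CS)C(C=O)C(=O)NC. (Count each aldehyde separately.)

4

Working along the chain:
  C6H5: C6H5– phenyl ring → arene.
  CH2NHCH2: C–N–C with sp³ carbons and no adjacent C=O → amine (secondary).
  CH(CHO): pendant –CHO: carbonyl C bonded to C and H → aldehyde.
  CH(CONH2): pendant –CONH2: carbonyl C bonded to C and N → amide.
  CO: –C(=O)– with carbon on both sides → ketone.
  CH(CHO): pendant –CHO: carbonyl C bonded to C and H → aldehyde.
  CH(OH): –OH on an sp³ carbon → alcohol (secondary).
  CO: –C(=O)– with carbon on both sides → ketone.
  CH(CHO): pendant –CHO: carbonyl C bonded to C and H → aldehyde.
  CO: –C(=O)– with carbon on both sides → ketone.
  CH(CONH2): pendant –CONH2: carbonyl C bonded to C and N → amide.
  CH(CH2SH): pendant –CH2SH → thiol.
  CH(CHO): pendant –CHO: carbonyl C bonded to C and H → aldehyde.
  CONHCH3: –C(=O)NHCH3: carbonyl C bonded to C and to N → amide (the N is not an amine).
Aldehyde appears at: CH(CHO), CH(CHO), CH(CHO), CH(CHO) → 4.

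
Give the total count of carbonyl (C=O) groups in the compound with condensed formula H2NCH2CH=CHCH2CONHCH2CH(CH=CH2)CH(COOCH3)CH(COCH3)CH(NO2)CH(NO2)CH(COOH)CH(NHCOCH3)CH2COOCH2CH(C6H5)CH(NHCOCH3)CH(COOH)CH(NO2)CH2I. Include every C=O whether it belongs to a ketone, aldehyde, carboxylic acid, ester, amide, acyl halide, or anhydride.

8

CH2CONHCH2: amide, 1 C=O (running total 1).
CH(COOCH3): ester, 1 C=O (running total 2).
CH(COCH3): ketone, 1 C=O (running total 3).
CH(COOH): carboxylic acid, 1 C=O (running total 4).
CH(NHCOCH3): amide, 1 C=O (running total 5).
CH2COOCH2: ester, 1 C=O (running total 6).
CH(NHCOCH3): amide, 1 C=O (running total 7).
CH(COOH): carboxylic acid, 1 C=O (running total 8).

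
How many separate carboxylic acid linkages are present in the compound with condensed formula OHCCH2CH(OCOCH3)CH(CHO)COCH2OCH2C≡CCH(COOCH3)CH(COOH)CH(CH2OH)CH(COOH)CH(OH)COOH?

terminal –CHO: carbonyl C bonded to H and C → aldehyde.
pendant –OC(=O)CH3: an acyloxy group → ester.
pendant –CHO: carbonyl C bonded to C and H → aldehyde.
–C(=O)– with carbon on both sides → ketone.
C–O–C with sp³ carbons on both sides and no adjacent C=O → ether.
C≡C triple bond → alkyne.
pendant –COOCH3: carbonyl C bonded to C and –OCH3 → ester.
pendant –COOH: carbonyl C bonded to C and –OH → carboxylic acid.
pendant –CH2OH on an sp³ backbone C → alcohol.
pendant –COOH: carbonyl C bonded to C and –OH → carboxylic acid.
–OH on an sp³ carbon → alcohol (secondary).
–COOH: carbonyl C bonded to –OH and C → carboxylic acid (the –OH is not a separate alcohol).
Carboxylic acid appears at: CH(COOH), CH(COOH), COOH → 3.

3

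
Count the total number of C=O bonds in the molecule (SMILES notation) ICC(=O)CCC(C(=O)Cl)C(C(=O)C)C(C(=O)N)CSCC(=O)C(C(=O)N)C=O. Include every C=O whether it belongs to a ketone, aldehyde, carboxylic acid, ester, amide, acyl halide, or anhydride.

CO: ketone, 1 C=O (running total 1).
CH(COCl): acyl halide, 1 C=O (running total 2).
CH(COCH3): ketone, 1 C=O (running total 3).
CH(CONH2): amide, 1 C=O (running total 4).
CO: ketone, 1 C=O (running total 5).
CH(CONH2): amide, 1 C=O (running total 6).
CHO: aldehyde, 1 C=O (running total 7).

7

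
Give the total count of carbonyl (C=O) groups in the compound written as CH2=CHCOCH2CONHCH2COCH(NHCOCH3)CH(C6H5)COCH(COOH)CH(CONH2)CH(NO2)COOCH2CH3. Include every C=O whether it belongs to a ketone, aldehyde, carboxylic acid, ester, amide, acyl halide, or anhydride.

8

CO: ketone, 1 C=O (running total 1).
CH2CONHCH2: amide, 1 C=O (running total 2).
CO: ketone, 1 C=O (running total 3).
CH(NHCOCH3): amide, 1 C=O (running total 4).
CO: ketone, 1 C=O (running total 5).
CH(COOH): carboxylic acid, 1 C=O (running total 6).
CH(CONH2): amide, 1 C=O (running total 7).
COOCH2CH3: ester, 1 C=O (running total 8).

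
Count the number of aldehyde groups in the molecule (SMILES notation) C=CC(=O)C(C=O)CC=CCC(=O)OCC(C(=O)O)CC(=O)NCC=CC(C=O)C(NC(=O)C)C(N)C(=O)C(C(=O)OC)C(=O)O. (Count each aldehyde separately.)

2

C=C double bond → alkene.
–C(=O)– with carbon on both sides → ketone.
pendant –CHO: carbonyl C bonded to C and H → aldehyde.
C=C double bond → alkene.
–C(=O)–O–C with C on the carbonyl side → ester.
pendant –COOH: carbonyl C bonded to C and –OH → carboxylic acid.
–C(=O)–N– linkage → amide (the N is not an amine).
C=C double bond → alkene.
pendant –CHO: carbonyl C bonded to C and H → aldehyde.
pendant –NHC(=O)CH3: N bonded to a carbonyl → amide (not amine).
–NH2 on an sp³ carbon with no adjacent C=O → amine.
–C(=O)– with carbon on both sides → ketone.
pendant –COOCH3: carbonyl C bonded to C and –OCH3 → ester.
–COOH: carbonyl C bonded to –OH and C → carboxylic acid (the –OH is not a separate alcohol).
Aldehyde appears at: CH(CHO), CH(CHO) → 2.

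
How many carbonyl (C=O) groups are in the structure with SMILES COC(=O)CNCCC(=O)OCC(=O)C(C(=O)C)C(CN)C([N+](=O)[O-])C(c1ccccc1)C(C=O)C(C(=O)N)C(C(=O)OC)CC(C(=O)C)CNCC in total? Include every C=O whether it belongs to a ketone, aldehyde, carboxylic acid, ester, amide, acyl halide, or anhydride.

8

CH3OOC: ester, 1 C=O (running total 1).
CH2COOCH2: ester, 1 C=O (running total 2).
CO: ketone, 1 C=O (running total 3).
CH(COCH3): ketone, 1 C=O (running total 4).
CH(CHO): aldehyde, 1 C=O (running total 5).
CH(CONH2): amide, 1 C=O (running total 6).
CH(COOCH3): ester, 1 C=O (running total 7).
CH(COCH3): ketone, 1 C=O (running total 8).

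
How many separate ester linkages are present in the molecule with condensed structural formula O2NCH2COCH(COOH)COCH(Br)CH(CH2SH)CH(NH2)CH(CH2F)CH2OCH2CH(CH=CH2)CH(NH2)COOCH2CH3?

Taking each segment in turn:
  O2NCH2: –NO2 on carbon → nitro group.
  CO: –C(=O)– with carbon on both sides → ketone.
  CH(COOH): pendant –COOH: carbonyl C bonded to C and –OH → carboxylic acid.
  CO: –C(=O)– with carbon on both sides → ketone.
  CH(Br): halogen on an sp³ carbon → alkyl halide.
  CH(CH2SH): pendant –CH2SH → thiol.
  CH(NH2): –NH2 on an sp³ carbon with no adjacent C=O → amine.
  CH(CH2F): pendant –CH2X: halogen on sp³ carbon → alkyl halide.
  CH2OCH2: C–O–C with sp³ carbons on both sides and no adjacent C=O → ether.
  CH(CH=CH2): pendant –CH=CH2: C=C double bond → alkene.
  CH(NH2): –NH2 on an sp³ carbon with no adjacent C=O → amine.
  COOCH2CH3: –C(=O)OCH2CH3: carbonyl C bonded to C and to –OEt → ester.
Ester appears at: COOCH2CH3 → 1.

1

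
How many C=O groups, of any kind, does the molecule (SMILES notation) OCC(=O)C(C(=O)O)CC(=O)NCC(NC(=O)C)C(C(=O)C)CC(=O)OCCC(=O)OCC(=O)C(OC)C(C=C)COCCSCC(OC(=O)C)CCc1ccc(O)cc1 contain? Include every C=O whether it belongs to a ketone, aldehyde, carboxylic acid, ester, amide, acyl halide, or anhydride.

9

CO: ketone, 1 C=O (running total 1).
CH(COOH): carboxylic acid, 1 C=O (running total 2).
CH2CONHCH2: amide, 1 C=O (running total 3).
CH(NHCOCH3): amide, 1 C=O (running total 4).
CH(COCH3): ketone, 1 C=O (running total 5).
CH2COOCH2: ester, 1 C=O (running total 6).
CH2COOCH2: ester, 1 C=O (running total 7).
CO: ketone, 1 C=O (running total 8).
CH(OCOCH3): ester, 1 C=O (running total 9).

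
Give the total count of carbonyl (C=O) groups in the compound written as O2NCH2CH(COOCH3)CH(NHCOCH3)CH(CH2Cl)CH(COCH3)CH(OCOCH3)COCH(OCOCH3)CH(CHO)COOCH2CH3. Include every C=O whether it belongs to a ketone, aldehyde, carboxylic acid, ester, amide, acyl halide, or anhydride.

8

CH(COOCH3): ester, 1 C=O (running total 1).
CH(NHCOCH3): amide, 1 C=O (running total 2).
CH(COCH3): ketone, 1 C=O (running total 3).
CH(OCOCH3): ester, 1 C=O (running total 4).
CO: ketone, 1 C=O (running total 5).
CH(OCOCH3): ester, 1 C=O (running total 6).
CH(CHO): aldehyde, 1 C=O (running total 7).
COOCH2CH3: ester, 1 C=O (running total 8).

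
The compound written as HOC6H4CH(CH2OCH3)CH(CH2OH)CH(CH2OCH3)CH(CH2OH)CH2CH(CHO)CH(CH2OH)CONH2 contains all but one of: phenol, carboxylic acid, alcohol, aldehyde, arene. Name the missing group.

alcohol: present (CH(CH2OH) — pendant –CH2OH on an sp³ backbone C → alcohol).
aldehyde: present (CH(CHO) — pendant –CHO: carbonyl C bonded to C and H → aldehyde).
phenol: present (HOC6H4 — –OH attached directly to an aromatic ring → phenol (not alcohol); the ring itself is an arene).
arene: present (HOC6H4 — –OH attached directly to an aromatic ring → phenol (not alcohol); the ring itself is an arene).
carboxylic acid: absent. In CONH2, the carbonyl is bonded to nitrogen, not to –OH; that is an amide.

carboxylic acid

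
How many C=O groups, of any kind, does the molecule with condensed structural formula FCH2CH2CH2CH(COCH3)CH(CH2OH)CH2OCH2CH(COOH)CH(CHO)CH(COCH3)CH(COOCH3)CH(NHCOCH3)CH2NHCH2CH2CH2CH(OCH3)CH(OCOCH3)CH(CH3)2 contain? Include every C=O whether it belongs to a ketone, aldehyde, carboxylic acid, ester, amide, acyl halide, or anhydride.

7

CH(COCH3): ketone, 1 C=O (running total 1).
CH(COOH): carboxylic acid, 1 C=O (running total 2).
CH(CHO): aldehyde, 1 C=O (running total 3).
CH(COCH3): ketone, 1 C=O (running total 4).
CH(COOCH3): ester, 1 C=O (running total 5).
CH(NHCOCH3): amide, 1 C=O (running total 6).
CH(OCOCH3): ester, 1 C=O (running total 7).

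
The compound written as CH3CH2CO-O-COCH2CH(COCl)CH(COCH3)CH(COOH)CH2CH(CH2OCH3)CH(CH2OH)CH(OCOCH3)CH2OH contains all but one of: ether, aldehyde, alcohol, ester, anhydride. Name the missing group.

aldehyde

ether: present (CH(CH2OCH3) — pendant –CH2OCH3: C–O–C linkage → ether).
alcohol: present (CH(CH2OH) — pendant –CH2OH on an sp³ backbone C → alcohol).
ester: present (CH(OCOCH3) — pendant –OC(=O)CH3: an acyloxy group → ester).
anhydride: present (CH2CO-O-COCH2 — two acyl groups sharing one oxygen, –C(=O)–O–C(=O)– → anhydride).
aldehyde: absent. In CH(COCH3), the carbonyl carbon is bonded to two carbons, so it is a ketone, not an aldehyde. In CH(COOH), the carbonyl carbon bears –OH, not –H, so it is a carboxylic acid.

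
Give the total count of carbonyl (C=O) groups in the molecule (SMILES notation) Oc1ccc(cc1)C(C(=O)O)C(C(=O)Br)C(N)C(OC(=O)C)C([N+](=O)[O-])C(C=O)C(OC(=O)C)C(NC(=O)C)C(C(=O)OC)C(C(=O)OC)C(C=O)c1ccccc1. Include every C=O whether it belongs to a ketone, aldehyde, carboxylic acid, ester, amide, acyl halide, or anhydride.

CH(COOH): carboxylic acid, 1 C=O (running total 1).
CH(COBr): acyl halide, 1 C=O (running total 2).
CH(OCOCH3): ester, 1 C=O (running total 3).
CH(CHO): aldehyde, 1 C=O (running total 4).
CH(OCOCH3): ester, 1 C=O (running total 5).
CH(NHCOCH3): amide, 1 C=O (running total 6).
CH(COOCH3): ester, 1 C=O (running total 7).
CH(COOCH3): ester, 1 C=O (running total 8).
CH(CHO): aldehyde, 1 C=O (running total 9).

9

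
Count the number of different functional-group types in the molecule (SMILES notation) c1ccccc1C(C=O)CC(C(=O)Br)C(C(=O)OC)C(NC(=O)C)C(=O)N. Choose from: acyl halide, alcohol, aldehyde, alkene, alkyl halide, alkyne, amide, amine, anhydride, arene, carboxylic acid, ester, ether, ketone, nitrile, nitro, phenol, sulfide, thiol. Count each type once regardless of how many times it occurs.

5

Reading the structure from left to right:
  C6H5: C6H5– phenyl ring → arene.
  CH(CHO): pendant –CHO: carbonyl C bonded to C and H → aldehyde.
  CH(COBr): pendant –C(=O)X: carbonyl C bonded to C and halogen → acyl halide.
  CH(COOCH3): pendant –COOCH3: carbonyl C bonded to C and –OCH3 → ester.
  CH(NHCOCH3): pendant –NHC(=O)CH3: N bonded to a carbonyl → amide (not amine).
  CONH2: –C(=O)NH2: carbonyl C bonded to C and to N → amide (the N is not a separate amine).
Distinct types present: acyl halide, aldehyde, amide, arene, ester.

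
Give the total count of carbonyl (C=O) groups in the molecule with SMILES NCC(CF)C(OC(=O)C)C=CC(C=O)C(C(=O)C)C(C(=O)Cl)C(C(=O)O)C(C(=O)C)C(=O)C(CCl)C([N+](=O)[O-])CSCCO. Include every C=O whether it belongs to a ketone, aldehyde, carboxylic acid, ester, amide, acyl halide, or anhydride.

7

CH(OCOCH3): ester, 1 C=O (running total 1).
CH(CHO): aldehyde, 1 C=O (running total 2).
CH(COCH3): ketone, 1 C=O (running total 3).
CH(COCl): acyl halide, 1 C=O (running total 4).
CH(COOH): carboxylic acid, 1 C=O (running total 5).
CH(COCH3): ketone, 1 C=O (running total 6).
CO: ketone, 1 C=O (running total 7).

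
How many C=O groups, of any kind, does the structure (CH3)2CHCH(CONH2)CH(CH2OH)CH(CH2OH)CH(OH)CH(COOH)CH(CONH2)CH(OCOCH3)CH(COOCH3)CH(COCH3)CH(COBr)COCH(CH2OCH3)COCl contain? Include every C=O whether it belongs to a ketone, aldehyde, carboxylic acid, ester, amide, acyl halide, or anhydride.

9

CH(CONH2): amide, 1 C=O (running total 1).
CH(COOH): carboxylic acid, 1 C=O (running total 2).
CH(CONH2): amide, 1 C=O (running total 3).
CH(OCOCH3): ester, 1 C=O (running total 4).
CH(COOCH3): ester, 1 C=O (running total 5).
CH(COCH3): ketone, 1 C=O (running total 6).
CH(COBr): acyl halide, 1 C=O (running total 7).
CO: ketone, 1 C=O (running total 8).
COCl: acyl halide, 1 C=O (running total 9).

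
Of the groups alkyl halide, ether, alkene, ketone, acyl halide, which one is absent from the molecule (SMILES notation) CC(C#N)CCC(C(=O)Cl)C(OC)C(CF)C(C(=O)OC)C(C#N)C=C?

alkene: present (CH=CH2 — C=C double bond → alkene).
alkyl halide: present (CH(CH2F) — pendant –CH2X: halogen on sp³ carbon → alkyl halide).
ether: present (CH(OCH3) — pendant –OCH3: C–O–C with sp³ C, no adjacent C=O → ether).
acyl halide: present (CH(COCl) — pendant –C(=O)X: carbonyl C bonded to C and halogen → acyl halide).
ketone: absent. In CH(COOCH3), the C=O is bonded to an –O–C group, which defines an ester, not a ketone. In CH(COCl), the C=O is bonded to a halogen, which defines an acyl halide, not a ketone.

ketone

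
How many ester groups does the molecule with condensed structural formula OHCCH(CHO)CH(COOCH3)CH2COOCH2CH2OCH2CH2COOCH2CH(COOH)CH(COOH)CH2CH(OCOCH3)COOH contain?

4

terminal –CHO: carbonyl C bonded to H and C → aldehyde.
pendant –CHO: carbonyl C bonded to C and H → aldehyde.
pendant –COOCH3: carbonyl C bonded to C and –OCH3 → ester.
–C(=O)–O–C with C on the carbonyl side → ester.
C–O–C with sp³ carbons on both sides and no adjacent C=O → ether.
–C(=O)–O–C with C on the carbonyl side → ester.
pendant –COOH: carbonyl C bonded to C and –OH → carboxylic acid.
pendant –COOH: carbonyl C bonded to C and –OH → carboxylic acid.
pendant –OC(=O)CH3: an acyloxy group → ester.
–COOH: carbonyl C bonded to –OH and C → carboxylic acid (the –OH is not a separate alcohol).
Ester appears at: CH(COOCH3), CH2COOCH2, CH2COOCH2, CH(OCOCH3) → 4.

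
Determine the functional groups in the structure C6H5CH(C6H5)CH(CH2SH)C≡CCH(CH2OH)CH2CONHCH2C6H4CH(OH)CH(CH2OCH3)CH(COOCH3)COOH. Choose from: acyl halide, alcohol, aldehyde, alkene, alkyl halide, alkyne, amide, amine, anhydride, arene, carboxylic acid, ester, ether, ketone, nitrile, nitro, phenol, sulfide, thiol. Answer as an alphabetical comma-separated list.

alcohol, alkyne, amide, arene, carboxylic acid, ester, ether, thiol

Taking each segment in turn:
  C6H5: C6H5– phenyl ring → arene.
  CH(C6H5): pendant –C6H5: benzene ring → arene.
  CH(CH2SH): pendant –CH2SH → thiol.
  C≡C: C≡C triple bond → alkyne.
  CH(CH2OH): pendant –CH2OH on an sp³ backbone C → alcohol.
  CH2CONHCH2: –C(=O)–N– linkage → amide (the N is not an amine).
  C6H4: para-disubstituted benzene ring → arene.
  CH(OH): –OH on an sp³ carbon → alcohol (secondary).
  CH(CH2OCH3): pendant –CH2OCH3: C–O–C linkage → ether.
  CH(COOCH3): pendant –COOCH3: carbonyl C bonded to C and –OCH3 → ester.
  COOH: –COOH: carbonyl C bonded to –OH and C → carboxylic acid (the –OH is not a separate alcohol).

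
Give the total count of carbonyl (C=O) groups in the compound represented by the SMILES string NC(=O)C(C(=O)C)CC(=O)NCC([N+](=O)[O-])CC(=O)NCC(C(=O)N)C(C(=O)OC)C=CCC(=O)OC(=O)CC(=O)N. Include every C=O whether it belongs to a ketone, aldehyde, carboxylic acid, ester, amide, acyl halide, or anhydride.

H2NCO: amide, 1 C=O (running total 1).
CH(COCH3): ketone, 1 C=O (running total 2).
CH2CONHCH2: amide, 1 C=O (running total 3).
CH2CONHCH2: amide, 1 C=O (running total 4).
CH(CONH2): amide, 1 C=O (running total 5).
CH(COOCH3): ester, 1 C=O (running total 6).
CH2CO-O-COCH2: anhydride, 2 C=O (running total 8).
CONH2: amide, 1 C=O (running total 9).

9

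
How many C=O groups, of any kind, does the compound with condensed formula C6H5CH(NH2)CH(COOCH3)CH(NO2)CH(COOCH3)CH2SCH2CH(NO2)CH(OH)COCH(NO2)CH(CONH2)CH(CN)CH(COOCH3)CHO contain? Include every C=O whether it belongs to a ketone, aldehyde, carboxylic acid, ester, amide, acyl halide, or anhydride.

CH(COOCH3): ester, 1 C=O (running total 1).
CH(COOCH3): ester, 1 C=O (running total 2).
CO: ketone, 1 C=O (running total 3).
CH(CONH2): amide, 1 C=O (running total 4).
CH(COOCH3): ester, 1 C=O (running total 5).
CHO: aldehyde, 1 C=O (running total 6).

6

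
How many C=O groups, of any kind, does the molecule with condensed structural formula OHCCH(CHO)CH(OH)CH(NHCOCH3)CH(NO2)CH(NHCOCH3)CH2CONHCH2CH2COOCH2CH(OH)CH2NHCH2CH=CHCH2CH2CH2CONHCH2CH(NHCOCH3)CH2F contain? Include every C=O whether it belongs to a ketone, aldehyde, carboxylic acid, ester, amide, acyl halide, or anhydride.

8

OHC: aldehyde, 1 C=O (running total 1).
CH(CHO): aldehyde, 1 C=O (running total 2).
CH(NHCOCH3): amide, 1 C=O (running total 3).
CH(NHCOCH3): amide, 1 C=O (running total 4).
CH2CONHCH2: amide, 1 C=O (running total 5).
CH2COOCH2: ester, 1 C=O (running total 6).
CH2CONHCH2: amide, 1 C=O (running total 7).
CH(NHCOCH3): amide, 1 C=O (running total 8).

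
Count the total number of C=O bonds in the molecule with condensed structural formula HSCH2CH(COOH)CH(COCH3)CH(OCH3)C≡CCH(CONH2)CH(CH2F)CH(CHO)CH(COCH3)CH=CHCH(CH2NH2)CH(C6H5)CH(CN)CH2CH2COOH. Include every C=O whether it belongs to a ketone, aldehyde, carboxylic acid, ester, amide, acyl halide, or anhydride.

6

CH(COOH): carboxylic acid, 1 C=O (running total 1).
CH(COCH3): ketone, 1 C=O (running total 2).
CH(CONH2): amide, 1 C=O (running total 3).
CH(CHO): aldehyde, 1 C=O (running total 4).
CH(COCH3): ketone, 1 C=O (running total 5).
COOH: carboxylic acid, 1 C=O (running total 6).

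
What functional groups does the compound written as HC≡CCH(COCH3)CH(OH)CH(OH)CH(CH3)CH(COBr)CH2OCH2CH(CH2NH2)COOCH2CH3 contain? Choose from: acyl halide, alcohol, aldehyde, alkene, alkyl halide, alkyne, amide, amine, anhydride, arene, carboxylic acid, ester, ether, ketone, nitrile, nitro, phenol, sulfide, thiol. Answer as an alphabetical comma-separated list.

acyl halide, alcohol, alkyne, amine, ester, ether, ketone

Taking each segment in turn:
  HC≡C: C≡C triple bond → alkyne.
  CH(COCH3): pendant –COCH3: carbonyl C bonded to two carbons → ketone.
  CH(OH): –OH on an sp³ carbon → alcohol (secondary).
  CH(OH): –OH on an sp³ carbon → alcohol (secondary).
  CH(COBr): pendant –C(=O)X: carbonyl C bonded to C and halogen → acyl halide.
  CH2OCH2: C–O–C with sp³ carbons on both sides and no adjacent C=O → ether.
  CH(CH2NH2): pendant –CH2NH2: N on sp³ C, no adjacent C=O → amine.
  COOCH2CH3: –C(=O)OCH2CH3: carbonyl C bonded to C and to –OEt → ester.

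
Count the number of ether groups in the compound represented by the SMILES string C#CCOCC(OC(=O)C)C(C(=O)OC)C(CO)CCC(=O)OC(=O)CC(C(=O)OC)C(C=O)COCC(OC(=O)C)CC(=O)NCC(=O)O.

2

Working along the chain:
  HC≡C: C≡C triple bond → alkyne.
  CH2OCH2: C–O–C with sp³ carbons on both sides and no adjacent C=O → ether.
  CH(OCOCH3): pendant –OC(=O)CH3: an acyloxy group → ester.
  CH(COOCH3): pendant –COOCH3: carbonyl C bonded to C and –OCH3 → ester.
  CH(CH2OH): pendant –CH2OH on an sp³ backbone C → alcohol.
  CH2CO-O-COCH2: two acyl groups sharing one oxygen, –C(=O)–O–C(=O)– → anhydride.
  CH(COOCH3): pendant –COOCH3: carbonyl C bonded to C and –OCH3 → ester.
  CH(CHO): pendant –CHO: carbonyl C bonded to C and H → aldehyde.
  CH2OCH2: C–O–C with sp³ carbons on both sides and no adjacent C=O → ether.
  CH(OCOCH3): pendant –OC(=O)CH3: an acyloxy group → ester.
  CH2CONHCH2: –C(=O)–N– linkage → amide (the N is not an amine).
  COOH: –COOH: carbonyl C bonded to –OH and C → carboxylic acid (the –OH is not a separate alcohol).
Ether appears at: CH2OCH2, CH2OCH2 → 2.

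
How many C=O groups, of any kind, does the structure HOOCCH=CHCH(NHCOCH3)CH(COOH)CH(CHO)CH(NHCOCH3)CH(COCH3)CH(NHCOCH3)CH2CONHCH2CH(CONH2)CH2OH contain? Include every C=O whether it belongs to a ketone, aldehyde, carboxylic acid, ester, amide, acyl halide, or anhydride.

HOOC: carboxylic acid, 1 C=O (running total 1).
CH(NHCOCH3): amide, 1 C=O (running total 2).
CH(COOH): carboxylic acid, 1 C=O (running total 3).
CH(CHO): aldehyde, 1 C=O (running total 4).
CH(NHCOCH3): amide, 1 C=O (running total 5).
CH(COCH3): ketone, 1 C=O (running total 6).
CH(NHCOCH3): amide, 1 C=O (running total 7).
CH2CONHCH2: amide, 1 C=O (running total 8).
CH(CONH2): amide, 1 C=O (running total 9).

9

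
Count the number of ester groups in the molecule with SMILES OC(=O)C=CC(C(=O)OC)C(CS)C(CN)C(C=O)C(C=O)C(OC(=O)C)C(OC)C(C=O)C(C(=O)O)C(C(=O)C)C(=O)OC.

–COOH: carbonyl C bonded to –OH and C → carboxylic acid (the –OH is not a separate alcohol).
C=C double bond → alkene.
pendant –COOCH3: carbonyl C bonded to C and –OCH3 → ester.
pendant –CH2SH → thiol.
pendant –CH2NH2: N on sp³ C, no adjacent C=O → amine.
pendant –CHO: carbonyl C bonded to C and H → aldehyde.
pendant –CHO: carbonyl C bonded to C and H → aldehyde.
pendant –OC(=O)CH3: an acyloxy group → ester.
pendant –OCH3: C–O–C with sp³ C, no adjacent C=O → ether.
pendant –CHO: carbonyl C bonded to C and H → aldehyde.
pendant –COOH: carbonyl C bonded to C and –OH → carboxylic acid.
pendant –COCH3: carbonyl C bonded to two carbons → ketone.
–C(=O)OCH3: carbonyl C bonded to C and to –OCH3 → ester (not ketone + ether).
Ester appears at: CH(COOCH3), CH(OCOCH3), COOCH3 → 3.

3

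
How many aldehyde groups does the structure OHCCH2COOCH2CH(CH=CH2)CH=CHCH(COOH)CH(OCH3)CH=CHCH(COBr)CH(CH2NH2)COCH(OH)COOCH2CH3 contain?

Reading the structure from left to right:
  OHC: terminal –CHO: carbonyl C bonded to H and C → aldehyde.
  CH2COOCH2: –C(=O)–O–C with C on the carbonyl side → ester.
  CH(CH=CH2): pendant –CH=CH2: C=C double bond → alkene.
  CH=CH: C=C double bond → alkene.
  CH(COOH): pendant –COOH: carbonyl C bonded to C and –OH → carboxylic acid.
  CH(OCH3): pendant –OCH3: C–O–C with sp³ C, no adjacent C=O → ether.
  CH=CH: C=C double bond → alkene.
  CH(COBr): pendant –C(=O)X: carbonyl C bonded to C and halogen → acyl halide.
  CH(CH2NH2): pendant –CH2NH2: N on sp³ C, no adjacent C=O → amine.
  CO: –C(=O)– with carbon on both sides → ketone.
  CH(OH): –OH on an sp³ carbon → alcohol (secondary).
  COOCH2CH3: –C(=O)OCH2CH3: carbonyl C bonded to C and to –OEt → ester.
Aldehyde appears at: OHC → 1.

1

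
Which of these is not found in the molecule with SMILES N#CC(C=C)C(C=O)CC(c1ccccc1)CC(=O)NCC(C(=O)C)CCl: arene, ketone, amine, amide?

arene: present (CH(C6H5) — pendant –C6H5: benzene ring → arene).
ketone: present (CH(COCH3) — pendant –COCH3: carbonyl C bonded to two carbons → ketone).
amide: present (CH2CONHCH2 — –C(=O)–N– linkage → amide (the N is not an amine)).
amine: absent. In CH2CONHCH2, the nitrogen is bonded directly to a carbonyl carbon, making it part of an amide, not a free amine.

amine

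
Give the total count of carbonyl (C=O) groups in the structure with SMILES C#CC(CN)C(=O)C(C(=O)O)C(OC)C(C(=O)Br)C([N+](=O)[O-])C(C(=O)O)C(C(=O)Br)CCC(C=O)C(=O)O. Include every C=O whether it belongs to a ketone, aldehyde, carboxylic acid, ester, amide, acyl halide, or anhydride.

7

CO: ketone, 1 C=O (running total 1).
CH(COOH): carboxylic acid, 1 C=O (running total 2).
CH(COBr): acyl halide, 1 C=O (running total 3).
CH(COOH): carboxylic acid, 1 C=O (running total 4).
CH(COBr): acyl halide, 1 C=O (running total 5).
CH(CHO): aldehyde, 1 C=O (running total 6).
COOH: carboxylic acid, 1 C=O (running total 7).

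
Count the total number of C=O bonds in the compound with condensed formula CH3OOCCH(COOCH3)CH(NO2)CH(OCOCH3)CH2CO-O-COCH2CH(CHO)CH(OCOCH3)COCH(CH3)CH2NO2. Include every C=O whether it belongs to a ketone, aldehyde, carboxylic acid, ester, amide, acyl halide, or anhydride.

CH3OOC: ester, 1 C=O (running total 1).
CH(COOCH3): ester, 1 C=O (running total 2).
CH(OCOCH3): ester, 1 C=O (running total 3).
CH2CO-O-COCH2: anhydride, 2 C=O (running total 5).
CH(CHO): aldehyde, 1 C=O (running total 6).
CH(OCOCH3): ester, 1 C=O (running total 7).
CO: ketone, 1 C=O (running total 8).

8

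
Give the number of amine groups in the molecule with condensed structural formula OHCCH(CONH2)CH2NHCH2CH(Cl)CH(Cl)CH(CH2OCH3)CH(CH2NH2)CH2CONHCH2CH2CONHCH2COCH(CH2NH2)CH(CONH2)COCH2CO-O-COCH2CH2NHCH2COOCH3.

4

terminal –CHO: carbonyl C bonded to H and C → aldehyde.
pendant –CONH2: carbonyl C bonded to C and N → amide.
C–N–C with sp³ carbons and no adjacent C=O → amine (secondary).
halogen on an sp³ carbon → alkyl halide.
halogen on an sp³ carbon → alkyl halide.
pendant –CH2OCH3: C–O–C linkage → ether.
pendant –CH2NH2: N on sp³ C, no adjacent C=O → amine.
–C(=O)–N– linkage → amide (the N is not an amine).
–C(=O)–N– linkage → amide (the N is not an amine).
–C(=O)– with carbon on both sides → ketone.
pendant –CH2NH2: N on sp³ C, no adjacent C=O → amine.
pendant –CONH2: carbonyl C bonded to C and N → amide.
–C(=O)– with carbon on both sides → ketone.
two acyl groups sharing one oxygen, –C(=O)–O–C(=O)– → anhydride.
C–N–C with sp³ carbons and no adjacent C=O → amine (secondary).
–C(=O)OCH3: carbonyl C bonded to C and to –OCH3 → ester (not ketone + ether).
Amine appears at: CH2NHCH2, CH(CH2NH2), CH(CH2NH2), CH2NHCH2 → 4.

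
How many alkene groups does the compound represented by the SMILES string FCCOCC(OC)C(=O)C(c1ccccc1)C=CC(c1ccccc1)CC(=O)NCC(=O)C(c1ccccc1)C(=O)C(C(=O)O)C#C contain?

1

Reading the structure from left to right:
  FCH2: halogen on an sp³ carbon → alkyl halide.
  CH2OCH2: C–O–C with sp³ carbons on both sides and no adjacent C=O → ether.
  CH(OCH3): pendant –OCH3: C–O–C with sp³ C, no adjacent C=O → ether.
  CO: –C(=O)– with carbon on both sides → ketone.
  CH(C6H5): pendant –C6H5: benzene ring → arene.
  CH=CH: C=C double bond → alkene.
  CH(C6H5): pendant –C6H5: benzene ring → arene.
  CH2CONHCH2: –C(=O)–N– linkage → amide (the N is not an amine).
  CO: –C(=O)– with carbon on both sides → ketone.
  CH(C6H5): pendant –C6H5: benzene ring → arene.
  CO: –C(=O)– with carbon on both sides → ketone.
  CH(COOH): pendant –COOH: carbonyl C bonded to C and –OH → carboxylic acid.
  C≡CH: C≡C triple bond → alkyne.
Alkene appears at: CH=CH → 1.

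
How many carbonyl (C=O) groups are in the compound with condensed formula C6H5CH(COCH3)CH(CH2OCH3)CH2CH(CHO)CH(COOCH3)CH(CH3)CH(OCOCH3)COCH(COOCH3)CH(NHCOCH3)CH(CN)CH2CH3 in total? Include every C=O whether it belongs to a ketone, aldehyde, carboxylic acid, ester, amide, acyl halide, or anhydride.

CH(COCH3): ketone, 1 C=O (running total 1).
CH(CHO): aldehyde, 1 C=O (running total 2).
CH(COOCH3): ester, 1 C=O (running total 3).
CH(OCOCH3): ester, 1 C=O (running total 4).
CO: ketone, 1 C=O (running total 5).
CH(COOCH3): ester, 1 C=O (running total 6).
CH(NHCOCH3): amide, 1 C=O (running total 7).

7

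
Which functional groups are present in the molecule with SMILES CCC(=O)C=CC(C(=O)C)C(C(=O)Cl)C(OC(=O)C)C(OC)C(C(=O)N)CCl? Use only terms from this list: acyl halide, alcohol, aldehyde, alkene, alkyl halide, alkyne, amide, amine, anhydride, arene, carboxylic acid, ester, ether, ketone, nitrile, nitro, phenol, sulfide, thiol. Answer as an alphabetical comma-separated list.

Reading the structure from left to right:
  CO: –C(=O)– with carbon on both sides → ketone.
  CH=CH: C=C double bond → alkene.
  CH(COCH3): pendant –COCH3: carbonyl C bonded to two carbons → ketone.
  CH(COCl): pendant –C(=O)X: carbonyl C bonded to C and halogen → acyl halide.
  CH(OCOCH3): pendant –OC(=O)CH3: an acyloxy group → ester.
  CH(OCH3): pendant –OCH3: C–O–C with sp³ C, no adjacent C=O → ether.
  CH(CONH2): pendant –CONH2: carbonyl C bonded to C and N → amide.
  CH2Cl: halogen on an sp³ carbon → alkyl halide.

acyl halide, alkene, alkyl halide, amide, ester, ether, ketone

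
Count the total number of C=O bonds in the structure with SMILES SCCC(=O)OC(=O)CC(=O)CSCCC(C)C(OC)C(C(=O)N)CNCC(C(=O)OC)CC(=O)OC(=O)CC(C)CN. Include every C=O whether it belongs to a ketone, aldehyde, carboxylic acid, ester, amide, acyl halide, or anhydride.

7

CH2CO-O-COCH2: anhydride, 2 C=O (running total 2).
CO: ketone, 1 C=O (running total 3).
CH(CONH2): amide, 1 C=O (running total 4).
CH(COOCH3): ester, 1 C=O (running total 5).
CH2CO-O-COCH2: anhydride, 2 C=O (running total 7).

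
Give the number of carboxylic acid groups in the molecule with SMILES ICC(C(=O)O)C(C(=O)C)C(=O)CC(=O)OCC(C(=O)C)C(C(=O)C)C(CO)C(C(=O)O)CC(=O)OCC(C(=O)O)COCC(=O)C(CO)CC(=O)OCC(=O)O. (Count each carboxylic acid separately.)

4

Reading the structure from left to right:
  ICH2: halogen on an sp³ carbon → alkyl halide.
  CH(COOH): pendant –COOH: carbonyl C bonded to C and –OH → carboxylic acid.
  CH(COCH3): pendant –COCH3: carbonyl C bonded to two carbons → ketone.
  CO: –C(=O)– with carbon on both sides → ketone.
  CH2COOCH2: –C(=O)–O–C with C on the carbonyl side → ester.
  CH(COCH3): pendant –COCH3: carbonyl C bonded to two carbons → ketone.
  CH(COCH3): pendant –COCH3: carbonyl C bonded to two carbons → ketone.
  CH(CH2OH): pendant –CH2OH on an sp³ backbone C → alcohol.
  CH(COOH): pendant –COOH: carbonyl C bonded to C and –OH → carboxylic acid.
  CH2COOCH2: –C(=O)–O–C with C on the carbonyl side → ester.
  CH(COOH): pendant –COOH: carbonyl C bonded to C and –OH → carboxylic acid.
  CH2OCH2: C–O–C with sp³ carbons on both sides and no adjacent C=O → ether.
  CO: –C(=O)– with carbon on both sides → ketone.
  CH(CH2OH): pendant –CH2OH on an sp³ backbone C → alcohol.
  CH2COOCH2: –C(=O)–O–C with C on the carbonyl side → ester.
  COOH: –COOH: carbonyl C bonded to –OH and C → carboxylic acid (the –OH is not a separate alcohol).
Carboxylic acid appears at: CH(COOH), CH(COOH), CH(COOH), COOH → 4.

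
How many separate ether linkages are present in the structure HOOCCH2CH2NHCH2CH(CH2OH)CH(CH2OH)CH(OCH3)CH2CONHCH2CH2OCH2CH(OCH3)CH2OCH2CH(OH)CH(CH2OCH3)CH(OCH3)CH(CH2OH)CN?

–COOH: carbonyl C bonded to –OH and C → carboxylic acid (the –OH is not a separate alcohol).
C–N–C with sp³ carbons and no adjacent C=O → amine (secondary).
pendant –CH2OH on an sp³ backbone C → alcohol.
pendant –CH2OH on an sp³ backbone C → alcohol.
pendant –OCH3: C–O–C with sp³ C, no adjacent C=O → ether.
–C(=O)–N– linkage → amide (the N is not an amine).
C–O–C with sp³ carbons on both sides and no adjacent C=O → ether.
pendant –OCH3: C–O–C with sp³ C, no adjacent C=O → ether.
C–O–C with sp³ carbons on both sides and no adjacent C=O → ether.
–OH on an sp³ carbon → alcohol (secondary).
pendant –CH2OCH3: C–O–C linkage → ether.
pendant –OCH3: C–O–C with sp³ C, no adjacent C=O → ether.
pendant –CH2OH on an sp³ backbone C → alcohol.
–C≡N: carbon triple-bonded to nitrogen → nitrile.
Ether appears at: CH(OCH3), CH2OCH2, CH(OCH3), CH2OCH2, CH(CH2OCH3), CH(OCH3) → 6.

6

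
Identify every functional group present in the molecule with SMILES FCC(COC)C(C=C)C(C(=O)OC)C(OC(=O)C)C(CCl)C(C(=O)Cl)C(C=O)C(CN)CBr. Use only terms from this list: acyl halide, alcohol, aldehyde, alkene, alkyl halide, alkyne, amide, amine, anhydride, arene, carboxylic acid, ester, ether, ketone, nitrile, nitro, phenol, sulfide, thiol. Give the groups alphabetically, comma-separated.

halogen on an sp³ carbon → alkyl halide.
pendant –CH2OCH3: C–O–C linkage → ether.
pendant –CH=CH2: C=C double bond → alkene.
pendant –COOCH3: carbonyl C bonded to C and –OCH3 → ester.
pendant –OC(=O)CH3: an acyloxy group → ester.
pendant –CH2X: halogen on sp³ carbon → alkyl halide.
pendant –C(=O)X: carbonyl C bonded to C and halogen → acyl halide.
pendant –CHO: carbonyl C bonded to C and H → aldehyde.
pendant –CH2NH2: N on sp³ C, no adjacent C=O → amine.
halogen on an sp³ carbon → alkyl halide.

acyl halide, aldehyde, alkene, alkyl halide, amine, ester, ether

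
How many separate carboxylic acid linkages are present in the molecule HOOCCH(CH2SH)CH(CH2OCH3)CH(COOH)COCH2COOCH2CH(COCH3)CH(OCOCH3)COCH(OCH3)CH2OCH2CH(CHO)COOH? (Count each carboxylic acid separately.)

Reading the structure from left to right:
  HOOC: –COOH: carbonyl C bonded to –OH and C → carboxylic acid (the –OH is not a separate alcohol).
  CH(CH2SH): pendant –CH2SH → thiol.
  CH(CH2OCH3): pendant –CH2OCH3: C–O–C linkage → ether.
  CH(COOH): pendant –COOH: carbonyl C bonded to C and –OH → carboxylic acid.
  CO: –C(=O)– with carbon on both sides → ketone.
  CH2COOCH2: –C(=O)–O–C with C on the carbonyl side → ester.
  CH(COCH3): pendant –COCH3: carbonyl C bonded to two carbons → ketone.
  CH(OCOCH3): pendant –OC(=O)CH3: an acyloxy group → ester.
  CO: –C(=O)– with carbon on both sides → ketone.
  CH(OCH3): pendant –OCH3: C–O–C with sp³ C, no adjacent C=O → ether.
  CH2OCH2: C–O–C with sp³ carbons on both sides and no adjacent C=O → ether.
  CH(CHO): pendant –CHO: carbonyl C bonded to C and H → aldehyde.
  COOH: –COOH: carbonyl C bonded to –OH and C → carboxylic acid (the –OH is not a separate alcohol).
Carboxylic acid appears at: HOOC, CH(COOH), COOH → 3.

3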